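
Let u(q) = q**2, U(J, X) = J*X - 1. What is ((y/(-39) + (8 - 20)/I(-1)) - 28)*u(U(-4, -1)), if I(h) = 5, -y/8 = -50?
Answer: -23784/65 ≈ -365.91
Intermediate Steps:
y = 400 (y = -8*(-50) = 400)
U(J, X) = -1 + J*X
((y/(-39) + (8 - 20)/I(-1)) - 28)*u(U(-4, -1)) = ((400/(-39) + (8 - 20)/5) - 28)*(-1 - 4*(-1))**2 = ((400*(-1/39) - 12*1/5) - 28)*(-1 + 4)**2 = ((-400/39 - 12/5) - 28)*3**2 = (-2468/195 - 28)*9 = -7928/195*9 = -23784/65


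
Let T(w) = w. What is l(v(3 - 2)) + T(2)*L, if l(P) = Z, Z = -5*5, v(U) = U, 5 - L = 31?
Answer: -77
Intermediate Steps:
L = -26 (L = 5 - 1*31 = 5 - 31 = -26)
Z = -25
l(P) = -25
l(v(3 - 2)) + T(2)*L = -25 + 2*(-26) = -25 - 52 = -77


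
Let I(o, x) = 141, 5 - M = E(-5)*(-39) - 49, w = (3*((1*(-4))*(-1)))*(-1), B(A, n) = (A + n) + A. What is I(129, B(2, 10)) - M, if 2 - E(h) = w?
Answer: -459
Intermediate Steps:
B(A, n) = n + 2*A
w = -12 (w = (3*(-4*(-1)))*(-1) = (3*4)*(-1) = 12*(-1) = -12)
E(h) = 14 (E(h) = 2 - 1*(-12) = 2 + 12 = 14)
M = 600 (M = 5 - (14*(-39) - 49) = 5 - (-546 - 49) = 5 - 1*(-595) = 5 + 595 = 600)
I(129, B(2, 10)) - M = 141 - 1*600 = 141 - 600 = -459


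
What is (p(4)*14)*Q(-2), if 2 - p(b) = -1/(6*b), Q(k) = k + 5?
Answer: 343/4 ≈ 85.750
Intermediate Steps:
Q(k) = 5 + k
p(b) = 2 + 1/(6*b) (p(b) = 2 - (-1)/(6*b) = 2 + 1/(6*b))
(p(4)*14)*Q(-2) = ((2 + (⅙)/4)*14)*(5 - 2) = ((2 + (⅙)*(¼))*14)*3 = ((2 + 1/24)*14)*3 = ((49/24)*14)*3 = (343/12)*3 = 343/4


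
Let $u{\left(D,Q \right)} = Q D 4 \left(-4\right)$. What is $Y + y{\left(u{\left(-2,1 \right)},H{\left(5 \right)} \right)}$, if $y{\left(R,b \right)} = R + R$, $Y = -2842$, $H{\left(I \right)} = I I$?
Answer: $-2778$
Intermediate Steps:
$H{\left(I \right)} = I^{2}$
$u{\left(D,Q \right)} = - 16 D Q$ ($u{\left(D,Q \right)} = Q 4 D \left(-4\right) = 4 D Q \left(-4\right) = - 16 D Q$)
$y{\left(R,b \right)} = 2 R$
$Y + y{\left(u{\left(-2,1 \right)},H{\left(5 \right)} \right)} = -2842 + 2 \left(\left(-16\right) \left(-2\right) 1\right) = -2842 + 2 \cdot 32 = -2842 + 64 = -2778$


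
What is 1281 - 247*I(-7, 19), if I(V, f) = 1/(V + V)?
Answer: 18181/14 ≈ 1298.6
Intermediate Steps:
I(V, f) = 1/(2*V)
1281 - 247*I(-7, 19) = 1281 - 247/(2*(-7)) = 1281 - 247*(-1)/(2*7) = 1281 - 247*(-1/14) = 1281 + 247/14 = 18181/14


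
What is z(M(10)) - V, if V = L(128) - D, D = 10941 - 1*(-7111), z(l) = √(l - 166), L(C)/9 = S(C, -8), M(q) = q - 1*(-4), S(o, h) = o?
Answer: 16900 + 2*I*√38 ≈ 16900.0 + 12.329*I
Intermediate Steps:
M(q) = 4 + q (M(q) = q + 4 = 4 + q)
L(C) = 9*C
z(l) = √(-166 + l)
D = 18052 (D = 10941 + 7111 = 18052)
V = -16900 (V = 9*128 - 1*18052 = 1152 - 18052 = -16900)
z(M(10)) - V = √(-166 + (4 + 10)) - 1*(-16900) = √(-166 + 14) + 16900 = √(-152) + 16900 = 2*I*√38 + 16900 = 16900 + 2*I*√38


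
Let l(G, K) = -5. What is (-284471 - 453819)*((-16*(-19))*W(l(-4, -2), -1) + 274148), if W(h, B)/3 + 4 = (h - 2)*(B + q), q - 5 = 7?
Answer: -147861768040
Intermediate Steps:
q = 12 (q = 5 + 7 = 12)
W(h, B) = -12 + 3*(-2 + h)*(12 + B) (W(h, B) = -12 + 3*((h - 2)*(B + 12)) = -12 + 3*((-2 + h)*(12 + B)) = -12 + 3*(-2 + h)*(12 + B))
(-284471 - 453819)*((-16*(-19))*W(l(-4, -2), -1) + 274148) = (-284471 - 453819)*((-16*(-19))*(-84 - 6*(-1) + 36*(-5) + 3*(-1)*(-5)) + 274148) = -738290*(304*(-84 + 6 - 180 + 15) + 274148) = -738290*(304*(-243) + 274148) = -738290*(-73872 + 274148) = -738290*200276 = -147861768040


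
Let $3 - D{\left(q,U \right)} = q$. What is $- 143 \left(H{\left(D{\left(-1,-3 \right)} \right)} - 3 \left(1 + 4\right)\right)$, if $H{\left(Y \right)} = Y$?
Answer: $1573$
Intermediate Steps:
$D{\left(q,U \right)} = 3 - q$
$- 143 \left(H{\left(D{\left(-1,-3 \right)} \right)} - 3 \left(1 + 4\right)\right) = - 143 \left(\left(3 - -1\right) - 3 \left(1 + 4\right)\right) = - 143 \left(\left(3 + 1\right) - 15\right) = - 143 \left(4 - 15\right) = \left(-143\right) \left(-11\right) = 1573$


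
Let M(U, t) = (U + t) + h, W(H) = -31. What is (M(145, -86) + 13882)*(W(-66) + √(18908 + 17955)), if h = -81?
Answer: -429660 + 13860*√36863 ≈ 2.2314e+6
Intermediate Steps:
M(U, t) = -81 + U + t (M(U, t) = (U + t) - 81 = -81 + U + t)
(M(145, -86) + 13882)*(W(-66) + √(18908 + 17955)) = ((-81 + 145 - 86) + 13882)*(-31 + √(18908 + 17955)) = (-22 + 13882)*(-31 + √36863) = 13860*(-31 + √36863) = -429660 + 13860*√36863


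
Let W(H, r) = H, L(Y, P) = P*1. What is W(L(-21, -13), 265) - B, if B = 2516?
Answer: -2529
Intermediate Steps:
L(Y, P) = P
W(L(-21, -13), 265) - B = -13 - 1*2516 = -13 - 2516 = -2529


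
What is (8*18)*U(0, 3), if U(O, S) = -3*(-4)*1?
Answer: 1728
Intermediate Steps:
U(O, S) = 12 (U(O, S) = 12*1 = 12)
(8*18)*U(0, 3) = (8*18)*12 = 144*12 = 1728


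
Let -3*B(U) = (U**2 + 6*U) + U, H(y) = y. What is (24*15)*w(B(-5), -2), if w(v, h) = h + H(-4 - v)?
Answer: -3360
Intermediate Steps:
B(U) = -7*U/3 - U**2/3 (B(U) = -((U**2 + 6*U) + U)/3 = -(U**2 + 7*U)/3 = -7*U/3 - U**2/3)
w(v, h) = -4 + h - v (w(v, h) = h + (-4 - v) = -4 + h - v)
(24*15)*w(B(-5), -2) = (24*15)*(-4 - 2 - (-1)*(-5)*(7 - 5)/3) = 360*(-4 - 2 - (-1)*(-5)*2/3) = 360*(-4 - 2 - 1*10/3) = 360*(-4 - 2 - 10/3) = 360*(-28/3) = -3360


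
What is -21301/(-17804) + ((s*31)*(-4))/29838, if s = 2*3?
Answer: 103722177/88539292 ≈ 1.1715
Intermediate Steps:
s = 6
-21301/(-17804) + ((s*31)*(-4))/29838 = -21301/(-17804) + ((6*31)*(-4))/29838 = -21301*(-1/17804) + (186*(-4))*(1/29838) = 21301/17804 - 744*1/29838 = 21301/17804 - 124/4973 = 103722177/88539292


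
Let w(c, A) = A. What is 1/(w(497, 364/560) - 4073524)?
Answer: -20/81470467 ≈ -2.4549e-7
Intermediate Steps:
1/(w(497, 364/560) - 4073524) = 1/(364/560 - 4073524) = 1/(364*(1/560) - 4073524) = 1/(13/20 - 4073524) = 1/(-81470467/20) = -20/81470467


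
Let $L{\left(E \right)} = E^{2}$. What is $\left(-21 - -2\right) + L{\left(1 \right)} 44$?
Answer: $25$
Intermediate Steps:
$\left(-21 - -2\right) + L{\left(1 \right)} 44 = \left(-21 - -2\right) + 1^{2} \cdot 44 = \left(-21 + 2\right) + 1 \cdot 44 = -19 + 44 = 25$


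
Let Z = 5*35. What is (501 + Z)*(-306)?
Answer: -206856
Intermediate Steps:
Z = 175
(501 + Z)*(-306) = (501 + 175)*(-306) = 676*(-306) = -206856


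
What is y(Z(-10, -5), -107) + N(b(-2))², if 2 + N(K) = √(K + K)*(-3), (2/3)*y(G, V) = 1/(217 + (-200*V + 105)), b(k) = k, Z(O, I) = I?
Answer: -1390205/43444 + 24*I ≈ -32.0 + 24.0*I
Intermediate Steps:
y(G, V) = 3/(2*(322 - 200*V)) (y(G, V) = 3/(2*(217 + (-200*V + 105))) = 3/(2*(217 + (105 - 200*V))) = 3/(2*(322 - 200*V)))
N(K) = -2 - 3*√2*√K (N(K) = -2 + √(K + K)*(-3) = -2 + √(2*K)*(-3) = -2 + (√2*√K)*(-3) = -2 - 3*√2*√K)
y(Z(-10, -5), -107) + N(b(-2))² = -3/(-644 + 400*(-107)) + (-2 - 3*√2*√(-2))² = -3/(-644 - 42800) + (-2 - 3*√2*I*√2)² = -3/(-43444) + (-2 - 6*I)² = -3*(-1/43444) + (-2 - 6*I)² = 3/43444 + (-2 - 6*I)²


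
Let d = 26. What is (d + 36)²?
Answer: 3844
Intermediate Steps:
(d + 36)² = (26 + 36)² = 62² = 3844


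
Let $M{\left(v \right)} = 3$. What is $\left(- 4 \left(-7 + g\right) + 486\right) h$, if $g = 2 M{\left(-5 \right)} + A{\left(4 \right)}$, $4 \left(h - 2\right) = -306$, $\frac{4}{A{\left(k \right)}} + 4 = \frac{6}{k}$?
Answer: $- \frac{184909}{5} \approx -36982.0$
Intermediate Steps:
$A{\left(k \right)} = \frac{4}{-4 + \frac{6}{k}}$
$h = - \frac{149}{2}$ ($h = 2 + \frac{1}{4} \left(-306\right) = 2 - \frac{153}{2} = - \frac{149}{2} \approx -74.5$)
$g = \frac{22}{5}$ ($g = 2 \cdot 3 - \frac{8}{-3 + 2 \cdot 4} = 6 - \frac{8}{-3 + 8} = 6 - \frac{8}{5} = \frac{22}{5} \approx 4.4$)
$\left(- 4 \left(-7 + g\right) + 486\right) h = \left(- 4 \left(-7 + \frac{22}{5}\right) + 486\right) \left(- \frac{149}{2}\right) = \left(\left(-4\right) \left(- \frac{13}{5}\right) + 486\right) \left(- \frac{149}{2}\right) = \left(\frac{52}{5} + 486\right) \left(- \frac{149}{2}\right) = \frac{2482}{5} \left(- \frac{149}{2}\right) = - \frac{184909}{5}$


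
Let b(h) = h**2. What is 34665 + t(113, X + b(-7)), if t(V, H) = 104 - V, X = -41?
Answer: 34656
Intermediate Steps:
34665 + t(113, X + b(-7)) = 34665 + (104 - 1*113) = 34665 + (104 - 113) = 34665 - 9 = 34656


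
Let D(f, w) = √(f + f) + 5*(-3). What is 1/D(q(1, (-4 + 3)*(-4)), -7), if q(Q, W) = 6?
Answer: -5/71 - 2*√3/213 ≈ -0.086686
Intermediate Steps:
D(f, w) = -15 + √2*√f (D(f, w) = √(2*f) - 15 = √2*√f - 15 = -15 + √2*√f)
1/D(q(1, (-4 + 3)*(-4)), -7) = 1/(-15 + √2*√6) = 1/(-15 + 2*√3)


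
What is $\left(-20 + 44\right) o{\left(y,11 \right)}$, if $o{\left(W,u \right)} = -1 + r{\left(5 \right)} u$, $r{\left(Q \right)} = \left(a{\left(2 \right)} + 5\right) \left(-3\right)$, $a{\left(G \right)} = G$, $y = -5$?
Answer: $-5568$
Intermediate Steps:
$r{\left(Q \right)} = -21$ ($r{\left(Q \right)} = \left(2 + 5\right) \left(-3\right) = 7 \left(-3\right) = -21$)
$o{\left(W,u \right)} = -1 - 21 u$
$\left(-20 + 44\right) o{\left(y,11 \right)} = \left(-20 + 44\right) \left(-1 - 231\right) = 24 \left(-1 - 231\right) = 24 \left(-232\right) = -5568$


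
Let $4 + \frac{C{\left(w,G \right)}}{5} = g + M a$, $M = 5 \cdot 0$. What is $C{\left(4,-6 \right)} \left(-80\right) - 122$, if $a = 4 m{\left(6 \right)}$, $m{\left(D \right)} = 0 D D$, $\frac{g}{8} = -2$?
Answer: $7878$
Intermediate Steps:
$g = -16$ ($g = 8 \left(-2\right) = -16$)
$m{\left(D \right)} = 0$ ($m{\left(D \right)} = 0 D = 0$)
$a = 0$ ($a = 4 \cdot 0 = 0$)
$M = 0$
$C{\left(w,G \right)} = -100$ ($C{\left(w,G \right)} = -20 + 5 \left(-16 + 0 \cdot 0\right) = -20 + 5 \left(-16 + 0\right) = -20 + 5 \left(-16\right) = -20 - 80 = -100$)
$C{\left(4,-6 \right)} \left(-80\right) - 122 = \left(-100\right) \left(-80\right) - 122 = 8000 - 122 = 7878$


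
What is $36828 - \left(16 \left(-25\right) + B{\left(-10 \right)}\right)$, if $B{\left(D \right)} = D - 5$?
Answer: $37243$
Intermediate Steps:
$B{\left(D \right)} = -5 + D$
$36828 - \left(16 \left(-25\right) + B{\left(-10 \right)}\right) = 36828 - \left(16 \left(-25\right) - 15\right) = 36828 - \left(-400 - 15\right) = 36828 - -415 = 36828 + 415 = 37243$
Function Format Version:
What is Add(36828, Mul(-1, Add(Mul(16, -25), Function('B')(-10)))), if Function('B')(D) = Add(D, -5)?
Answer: 37243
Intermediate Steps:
Function('B')(D) = Add(-5, D)
Add(36828, Mul(-1, Add(Mul(16, -25), Function('B')(-10)))) = Add(36828, Mul(-1, Add(Mul(16, -25), Add(-5, -10)))) = Add(36828, Mul(-1, Add(-400, -15))) = Add(36828, Mul(-1, -415)) = Add(36828, 415) = 37243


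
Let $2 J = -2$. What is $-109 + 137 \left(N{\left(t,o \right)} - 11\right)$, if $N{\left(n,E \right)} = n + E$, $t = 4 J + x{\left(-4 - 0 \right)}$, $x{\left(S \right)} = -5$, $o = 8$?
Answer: $-1753$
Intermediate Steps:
$J = -1$ ($J = \frac{1}{2} \left(-2\right) = -1$)
$t = -9$ ($t = 4 \left(-1\right) - 5 = -4 - 5 = -9$)
$N{\left(n,E \right)} = E + n$
$-109 + 137 \left(N{\left(t,o \right)} - 11\right) = -109 + 137 \left(\left(8 - 9\right) - 11\right) = -109 + 137 \left(-1 - 11\right) = -109 + 137 \left(-12\right) = -109 - 1644 = -1753$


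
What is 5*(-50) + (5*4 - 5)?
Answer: -235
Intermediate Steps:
5*(-50) + (5*4 - 5) = -250 + (20 - 5) = -250 + 15 = -235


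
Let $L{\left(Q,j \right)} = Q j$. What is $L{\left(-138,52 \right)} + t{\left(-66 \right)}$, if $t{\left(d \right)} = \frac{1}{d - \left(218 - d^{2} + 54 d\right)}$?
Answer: $- \frac{54795935}{7636} \approx -7176.0$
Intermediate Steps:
$t{\left(d \right)} = \frac{1}{-218 + d^{2} - 53 d}$ ($t{\left(d \right)} = \frac{1}{d - \left(218 - d^{2} + 54 d\right)} = \frac{1}{-218 + d^{2} - 53 d}$)
$L{\left(-138,52 \right)} + t{\left(-66 \right)} = \left(-138\right) 52 + \frac{1}{-218 + \left(-66\right)^{2} - -3498} = -7176 + \frac{1}{-218 + 4356 + 3498} = -7176 + \frac{1}{7636} = - \frac{54795935}{7636}$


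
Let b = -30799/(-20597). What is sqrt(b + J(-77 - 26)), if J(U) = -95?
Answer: 2*I*sqrt(9917022963)/20597 ≈ 9.6698*I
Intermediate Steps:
b = 30799/20597 (b = -30799*(-1/20597) = 30799/20597 ≈ 1.4953)
sqrt(b + J(-77 - 26)) = sqrt(30799/20597 - 95) = sqrt(-1925916/20597) = 2*I*sqrt(9917022963)/20597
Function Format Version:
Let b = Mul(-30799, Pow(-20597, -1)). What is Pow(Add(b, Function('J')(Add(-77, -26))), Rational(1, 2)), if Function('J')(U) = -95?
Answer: Mul(Rational(2, 20597), I, Pow(9917022963, Rational(1, 2))) ≈ Mul(9.6698, I)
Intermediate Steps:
b = Rational(30799, 20597) (b = Mul(-30799, Rational(-1, 20597)) = Rational(30799, 20597) ≈ 1.4953)
Pow(Add(b, Function('J')(Add(-77, -26))), Rational(1, 2)) = Pow(Add(Rational(30799, 20597), -95), Rational(1, 2)) = Pow(Rational(-1925916, 20597), Rational(1, 2)) = Mul(Rational(2, 20597), I, Pow(9917022963, Rational(1, 2)))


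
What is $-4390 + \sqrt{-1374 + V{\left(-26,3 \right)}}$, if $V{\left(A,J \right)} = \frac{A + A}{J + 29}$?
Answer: $-4390 + \frac{i \sqrt{22010}}{4} \approx -4390.0 + 37.089 i$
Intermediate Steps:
$V{\left(A,J \right)} = \frac{2 A}{29 + J}$
$-4390 + \sqrt{-1374 + V{\left(-26,3 \right)}} = -4390 + \sqrt{-1374 + 2 \left(-26\right) \frac{1}{29 + 3}} = -4390 + \sqrt{-1374 + 2 \left(-26\right) \frac{1}{32}} = -4390 + \sqrt{-1374 - \frac{13}{8}} = -4390 + \sqrt{- \frac{11005}{8}} = -4390 + \frac{i \sqrt{22010}}{4}$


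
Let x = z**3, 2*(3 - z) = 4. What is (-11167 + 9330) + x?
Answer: -1836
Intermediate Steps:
z = 1 (z = 3 - 1/2*4 = 3 - 2 = 1)
x = 1 (x = 1**3 = 1)
(-11167 + 9330) + x = (-11167 + 9330) + 1 = -1837 + 1 = -1836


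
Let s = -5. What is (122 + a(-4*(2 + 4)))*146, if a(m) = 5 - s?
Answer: 19272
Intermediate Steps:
a(m) = 10 (a(m) = 5 - 1*(-5) = 5 + 5 = 10)
(122 + a(-4*(2 + 4)))*146 = (122 + 10)*146 = 132*146 = 19272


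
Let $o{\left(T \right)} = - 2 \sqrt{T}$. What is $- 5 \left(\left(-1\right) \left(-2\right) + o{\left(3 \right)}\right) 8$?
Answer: $-80 + 80 \sqrt{3} \approx 58.564$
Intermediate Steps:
$- 5 \left(\left(-1\right) \left(-2\right) + o{\left(3 \right)}\right) 8 = - 5 \left(\left(-1\right) \left(-2\right) - 2 \sqrt{3}\right) 8 = - 5 \left(2 - 2 \sqrt{3}\right) 8 = \left(-10 + 10 \sqrt{3}\right) 8 = -80 + 80 \sqrt{3}$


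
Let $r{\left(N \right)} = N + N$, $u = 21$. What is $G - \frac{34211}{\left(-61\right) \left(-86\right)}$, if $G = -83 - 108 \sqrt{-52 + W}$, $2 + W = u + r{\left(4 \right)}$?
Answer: $- \frac{469629}{5246} - 540 i \approx -89.521 - 540.0 i$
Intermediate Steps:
$r{\left(N \right)} = 2 N$
$W = 27$ ($W = -2 + \left(21 + 2 \cdot 4\right) = -2 + \left(21 + 8\right) = -2 + 29 = 27$)
$G = -83 - 540 i$ ($G = -83 - 108 \sqrt{-52 + 27} = -83 - 108 \sqrt{-25} = -83 - 108 \cdot 5 i = -83 - 540 i \approx -83.0 - 540.0 i$)
$G - \frac{34211}{\left(-61\right) \left(-86\right)} = \left(-83 - 540 i\right) - \frac{34211}{\left(-61\right) \left(-86\right)} = \left(-83 - 540 i\right) - \frac{34211}{5246} = - \frac{469629}{5246} - 540 i$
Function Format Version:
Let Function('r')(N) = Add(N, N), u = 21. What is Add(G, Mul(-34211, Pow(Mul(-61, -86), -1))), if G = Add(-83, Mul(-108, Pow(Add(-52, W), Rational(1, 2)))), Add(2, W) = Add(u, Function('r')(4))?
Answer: Add(Rational(-469629, 5246), Mul(-540, I)) ≈ Add(-89.521, Mul(-540.00, I))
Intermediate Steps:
Function('r')(N) = Mul(2, N)
W = 27 (W = Add(-2, Add(21, Mul(2, 4))) = Add(-2, Add(21, 8)) = Add(-2, 29) = 27)
G = Add(-83, Mul(-540, I)) (G = Add(-83, Mul(-108, Pow(Add(-52, 27), Rational(1, 2)))) = Add(-83, Mul(-108, Pow(-25, Rational(1, 2)))) = Add(-83, Mul(-108, Mul(5, I))) = Add(-83, Mul(-540, I)) ≈ Add(-83.000, Mul(-540.00, I)))
Add(G, Mul(-34211, Pow(Mul(-61, -86), -1))) = Add(Add(-83, Mul(-540, I)), Mul(-34211, Pow(Mul(-61, -86), -1))) = Add(Add(-83, Mul(-540, I)), Mul(-34211, Pow(5246, -1))) = Add(Add(-83, Mul(-540, I)), Mul(-34211, Rational(1, 5246))) = Add(Add(-83, Mul(-540, I)), Rational(-34211, 5246)) = Add(Rational(-469629, 5246), Mul(-540, I))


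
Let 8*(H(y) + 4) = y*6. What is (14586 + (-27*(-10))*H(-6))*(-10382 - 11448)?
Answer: -268312530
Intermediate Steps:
H(y) = -4 + 3*y/4 (H(y) = -4 + (y*6)/8 = -4 + (6*y)/8 = -4 + 3*y/4)
(14586 + (-27*(-10))*H(-6))*(-10382 - 11448) = (14586 + (-27*(-10))*(-4 + (¾)*(-6)))*(-10382 - 11448) = (14586 + 270*(-4 - 9/2))*(-21830) = (14586 + 270*(-17/2))*(-21830) = (14586 - 2295)*(-21830) = 12291*(-21830) = -268312530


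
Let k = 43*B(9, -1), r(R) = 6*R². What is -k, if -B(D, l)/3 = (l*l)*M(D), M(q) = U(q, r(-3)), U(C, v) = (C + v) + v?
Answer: 15093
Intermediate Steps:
U(C, v) = C + 2*v
M(q) = 108 + q (M(q) = q + 2*(6*(-3)²) = q + 2*(6*9) = q + 2*54 = q + 108 = 108 + q)
B(D, l) = -3*l²*(108 + D) (B(D, l) = -3*l*l*(108 + D) = -3*l²*(108 + D))
k = -15093 (k = 43*(3*(-1)²*(-108 - 1*9)) = 43*(3*1*(-108 - 9)) = 43*(3*1*(-117)) = 43*(-351) = -15093)
-k = -1*(-15093) = 15093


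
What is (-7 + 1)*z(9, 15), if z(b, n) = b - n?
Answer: 36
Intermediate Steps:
(-7 + 1)*z(9, 15) = (-7 + 1)*(9 - 1*15) = -6*(9 - 15) = -6*(-6) = 36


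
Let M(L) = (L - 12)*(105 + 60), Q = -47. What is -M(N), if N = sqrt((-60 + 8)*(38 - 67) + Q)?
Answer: 1980 - 165*sqrt(1461) ≈ -4326.8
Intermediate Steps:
N = sqrt(1461) (N = sqrt((-60 + 8)*(38 - 67) - 47) = sqrt(-52*(-29) - 47) = sqrt(1508 - 47) = sqrt(1461) ≈ 38.223)
M(L) = -1980 + 165*L (M(L) = (-12 + L)*165 = -1980 + 165*L)
-M(N) = -(-1980 + 165*sqrt(1461)) = 1980 - 165*sqrt(1461)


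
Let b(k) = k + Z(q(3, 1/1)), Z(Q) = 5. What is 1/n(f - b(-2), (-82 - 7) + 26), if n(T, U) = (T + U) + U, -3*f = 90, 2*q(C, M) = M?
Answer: -1/159 ≈ -0.0062893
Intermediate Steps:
q(C, M) = M/2
f = -30 (f = -⅓*90 = -30)
b(k) = 5 + k (b(k) = k + 5 = 5 + k)
n(T, U) = T + 2*U
1/n(f - b(-2), (-82 - 7) + 26) = 1/((-30 - (5 - 2)) + 2*((-82 - 7) + 26)) = 1/((-30 - 1*3) + 2*(-89 + 26)) = 1/((-30 - 3) + 2*(-63)) = 1/(-33 - 126) = 1/(-159) = -1/159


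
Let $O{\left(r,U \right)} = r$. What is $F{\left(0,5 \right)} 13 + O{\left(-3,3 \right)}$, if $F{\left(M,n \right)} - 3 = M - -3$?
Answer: $75$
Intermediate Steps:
$F{\left(M,n \right)} = 6 + M$ ($F{\left(M,n \right)} = 3 + \left(M - -3\right) = 3 + \left(M + 3\right) = 3 + \left(3 + M\right) = 6 + M$)
$F{\left(0,5 \right)} 13 + O{\left(-3,3 \right)} = \left(6 + 0\right) 13 - 3 = 6 \cdot 13 - 3 = 78 - 3 = 75$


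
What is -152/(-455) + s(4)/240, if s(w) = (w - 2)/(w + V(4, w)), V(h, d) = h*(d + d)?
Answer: 131419/393120 ≈ 0.33430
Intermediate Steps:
V(h, d) = 2*d*h (V(h, d) = h*(2*d) = 2*d*h)
s(w) = (-2 + w)/(9*w) (s(w) = (w - 2)/(w + 2*w*4) = (-2 + w)/(w + 8*w) = (-2 + w)/((9*w)) = (-2 + w)*(1/(9*w)) = (-2 + w)/(9*w))
-152/(-455) + s(4)/240 = -152/(-455) + ((1/9)*(-2 + 4)/4)/240 = -152*(-1/455) + ((1/9)*(1/4)*2)*(1/240) = 152/455 + (1/18)*(1/240) = 152/455 + 1/4320 = 131419/393120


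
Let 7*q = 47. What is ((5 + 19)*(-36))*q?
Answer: -40608/7 ≈ -5801.1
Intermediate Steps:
q = 47/7 (q = (⅐)*47 = 47/7 ≈ 6.7143)
((5 + 19)*(-36))*q = ((5 + 19)*(-36))*(47/7) = (24*(-36))*(47/7) = -864*47/7 = -40608/7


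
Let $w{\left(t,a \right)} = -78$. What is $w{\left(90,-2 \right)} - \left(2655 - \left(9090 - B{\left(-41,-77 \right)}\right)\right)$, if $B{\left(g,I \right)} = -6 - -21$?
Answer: $6342$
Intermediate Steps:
$B{\left(g,I \right)} = 15$ ($B{\left(g,I \right)} = -6 + 21 = 15$)
$w{\left(90,-2 \right)} - \left(2655 - \left(9090 - B{\left(-41,-77 \right)}\right)\right) = -78 - \left(2655 - \left(9090 - 15\right)\right) = -78 - \left(2655 - 9075\right) = -78 - -6420 = -78 + 6420 = 6342$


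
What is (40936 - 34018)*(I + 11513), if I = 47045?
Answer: 405104244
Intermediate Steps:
(40936 - 34018)*(I + 11513) = (40936 - 34018)*(47045 + 11513) = 6918*58558 = 405104244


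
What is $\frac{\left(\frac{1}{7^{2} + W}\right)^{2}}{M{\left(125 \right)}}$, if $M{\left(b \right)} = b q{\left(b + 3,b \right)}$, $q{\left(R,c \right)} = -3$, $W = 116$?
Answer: $- \frac{1}{10209375} \approx -9.7949 \cdot 10^{-8}$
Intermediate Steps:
$M{\left(b \right)} = - 3 b$ ($M{\left(b \right)} = b \left(-3\right) = - 3 b$)
$\frac{\left(\frac{1}{7^{2} + W}\right)^{2}}{M{\left(125 \right)}} = \frac{\left(\frac{1}{7^{2} + 116}\right)^{2}}{\left(-3\right) 125} = \frac{\left(\frac{1}{49 + 116}\right)^{2}}{-375} = \left(\frac{1}{165}\right)^{2} \left(- \frac{1}{375}\right) = \frac{1}{27225} \left(- \frac{1}{375}\right) = - \frac{1}{10209375}$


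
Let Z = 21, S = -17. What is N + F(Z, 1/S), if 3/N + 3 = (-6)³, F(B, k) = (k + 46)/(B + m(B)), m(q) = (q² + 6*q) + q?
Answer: 46660/755769 ≈ 0.061738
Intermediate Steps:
m(q) = q² + 7*q
F(B, k) = (46 + k)/(B + B*(7 + B)) (F(B, k) = (k + 46)/(B + B*(7 + B)) = (46 + k)/(B + B*(7 + B)))
N = -1/73 (N = 3/(-3 + (-6)³) = 3/(-3 - 216) = 3/(-219) = 3*(-1/219) = -1/73 ≈ -0.013699)
N + F(Z, 1/S) = -1/73 + (46 + 1/(-17))/(21*(8 + 21)) = -1/73 + (1/21)*(46 - 1/17)/29 = -1/73 + (1/21)*(1/29)*(781/17) = -1/73 + 781/10353 = 46660/755769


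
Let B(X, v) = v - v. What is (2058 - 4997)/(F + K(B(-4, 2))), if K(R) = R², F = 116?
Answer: -2939/116 ≈ -25.336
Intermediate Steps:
B(X, v) = 0
(2058 - 4997)/(F + K(B(-4, 2))) = (2058 - 4997)/(116 + 0²) = -2939/(116 + 0) = -2939/116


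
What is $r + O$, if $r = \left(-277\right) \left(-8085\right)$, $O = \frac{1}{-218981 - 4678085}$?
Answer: $\frac{10967199674969}{4897066} \approx 2.2395 \cdot 10^{6}$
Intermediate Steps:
$O = - \frac{1}{4897066}$ ($O = \frac{1}{-4897066} = - \frac{1}{4897066} \approx -2.042 \cdot 10^{-7}$)
$r = 2239545$
$r + O = 2239545 - \frac{1}{4897066} = \frac{10967199674969}{4897066}$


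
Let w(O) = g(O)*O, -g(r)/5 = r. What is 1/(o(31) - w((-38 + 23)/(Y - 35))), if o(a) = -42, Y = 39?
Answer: 16/453 ≈ 0.035320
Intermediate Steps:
g(r) = -5*r
w(O) = -5*O² (w(O) = (-5*O)*O = -5*O²)
1/(o(31) - w((-38 + 23)/(Y - 35))) = 1/(-42 - (-5)*((-38 + 23)/(39 - 35))²) = 1/(-42 - (-5)*(-15/4)²) = 1/(-42 - (-5)*225/16) = 1/(-42 - 1*(-1125/16)) = 1/(-42 + 1125/16) = 1/(453/16) = 16/453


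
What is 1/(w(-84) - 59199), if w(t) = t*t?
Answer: -1/52143 ≈ -1.9178e-5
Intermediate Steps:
w(t) = t²
1/(w(-84) - 59199) = 1/((-84)² - 59199) = 1/(7056 - 59199) = 1/(-52143) = -1/52143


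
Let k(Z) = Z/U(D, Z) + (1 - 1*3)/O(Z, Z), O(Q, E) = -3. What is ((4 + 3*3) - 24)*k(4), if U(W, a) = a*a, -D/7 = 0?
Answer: -121/12 ≈ -10.083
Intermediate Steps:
D = 0 (D = -7*0 = 0)
U(W, a) = a**2
k(Z) = 2/3 + 1/Z (k(Z) = Z/(Z**2) + (1 - 1*3)/(-3) = Z/Z**2 + (1 - 3)*(-1/3) = 1/Z - 2*(-1/3) = 1/Z + 2/3 = 2/3 + 1/Z)
((4 + 3*3) - 24)*k(4) = ((4 + 3*3) - 24)*(2/3 + 1/4) = ((4 + 9) - 24)*(2/3 + 1/4) = (13 - 24)*(11/12) = -11*11/12 = -121/12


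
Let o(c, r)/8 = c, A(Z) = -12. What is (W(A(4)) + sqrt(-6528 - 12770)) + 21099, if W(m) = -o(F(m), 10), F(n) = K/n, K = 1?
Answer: 63299/3 + I*sqrt(19298) ≈ 21100.0 + 138.92*I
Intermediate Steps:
F(n) = 1/n
o(c, r) = 8*c
W(m) = -8/m
(W(A(4)) + sqrt(-6528 - 12770)) + 21099 = (-8/(-12) + sqrt(-6528 - 12770)) + 21099 = (-8*(-1/12) + sqrt(-19298)) + 21099 = (2/3 + I*sqrt(19298)) + 21099 = 63299/3 + I*sqrt(19298)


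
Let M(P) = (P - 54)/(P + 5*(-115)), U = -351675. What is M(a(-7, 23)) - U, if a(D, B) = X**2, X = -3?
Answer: 199048095/566 ≈ 3.5168e+5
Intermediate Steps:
a(D, B) = 9 (a(D, B) = (-3)**2 = 9)
M(P) = (-54 + P)/(-575 + P) (M(P) = (-54 + P)/(P - 575) = (-54 + P)/(-575 + P))
M(a(-7, 23)) - U = (-54 + 9)/(-575 + 9) - 1*(-351675) = -45/(-566) + 351675 = -1/566*(-45) + 351675 = 45/566 + 351675 = 199048095/566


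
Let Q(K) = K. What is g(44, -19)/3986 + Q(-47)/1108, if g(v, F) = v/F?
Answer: -1804125/41956636 ≈ -0.043000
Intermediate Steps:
g(44, -19)/3986 + Q(-47)/1108 = (44/(-19))/3986 - 47/1108 = (44*(-1/19))*(1/3986) - 47*1/1108 = -44/19*1/3986 - 47/1108 = -22/37867 - 47/1108 = -1804125/41956636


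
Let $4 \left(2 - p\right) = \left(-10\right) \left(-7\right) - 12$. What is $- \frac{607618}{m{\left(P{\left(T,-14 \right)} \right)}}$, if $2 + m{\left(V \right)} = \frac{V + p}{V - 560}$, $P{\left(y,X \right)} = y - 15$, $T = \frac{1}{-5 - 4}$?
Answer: $\frac{571823776}{1837} \approx 3.1128 \cdot 10^{5}$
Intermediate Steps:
$T = - \frac{1}{9}$ ($T = \frac{1}{-9} = - \frac{1}{9} \approx -0.11111$)
$p = - \frac{25}{2}$ ($p = 2 - \frac{\left(-10\right) \left(-7\right) - 12}{4} = 2 - \frac{70 - 12}{4} = 2 - \frac{29}{2} = - \frac{25}{2} \approx -12.5$)
$P{\left(y,X \right)} = -15 + y$ ($P{\left(y,X \right)} = y - 15 = -15 + y$)
$m{\left(V \right)} = -2 + \frac{- \frac{25}{2} + V}{-560 + V}$ ($m{\left(V \right)} = -2 + \frac{V - \frac{25}{2}}{V - 560} = -2 + \frac{- \frac{25}{2} + V}{V - 560} = -2 + \frac{- \frac{25}{2} + V}{-560 + V}$)
$- \frac{607618}{m{\left(P{\left(T,-14 \right)} \right)}} = - \frac{607618}{\frac{1}{-560 - \frac{136}{9}} \left(\frac{2215}{2} - \left(-15 - \frac{1}{9}\right)\right)} = - \frac{607618}{\frac{1}{-560 - \frac{136}{9}} \left(\frac{2215}{2} - - \frac{136}{9}\right)} = - \frac{607618}{\frac{1}{- \frac{5176}{9}} \left(\frac{2215}{2} + \frac{136}{9}\right)} = - \frac{607618}{\left(- \frac{9}{5176}\right) \frac{20207}{18}} = - \frac{607618}{- \frac{20207}{10352}} = \left(-607618\right) \left(- \frac{10352}{20207}\right) = \frac{571823776}{1837}$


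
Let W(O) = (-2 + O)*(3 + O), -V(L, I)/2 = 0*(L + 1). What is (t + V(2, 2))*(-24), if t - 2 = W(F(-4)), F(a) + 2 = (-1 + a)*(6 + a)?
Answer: -3072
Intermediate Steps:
V(L, I) = 0 (V(L, I) = -0*(L + 1) = -0*(1 + L) = -2*0 = 0)
F(a) = -2 + (-1 + a)*(6 + a)
t = 128 (t = 2 + (-6 + (-8 + (-4)² + 5*(-4)) + (-8 + (-4)² + 5*(-4))²) = 2 + (-6 + (-8 + 16 - 20) + (-8 + 16 - 20)²) = 2 + (-6 - 12 + (-12)²) = 2 + (-6 - 12 + 144) = 2 + 126 = 128)
(t + V(2, 2))*(-24) = (128 + 0)*(-24) = 128*(-24) = -3072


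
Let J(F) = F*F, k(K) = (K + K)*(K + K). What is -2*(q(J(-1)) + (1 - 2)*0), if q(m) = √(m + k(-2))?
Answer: -2*√17 ≈ -8.2462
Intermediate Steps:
k(K) = 4*K² (k(K) = (2*K)*(2*K) = 4*K²)
J(F) = F²
q(m) = √(16 + m) (q(m) = √(m + 4*(-2)²) = √(m + 4*4) = √(m + 16) = √(16 + m))
-2*(q(J(-1)) + (1 - 2)*0) = -2*(√(16 + (-1)²) + (1 - 2)*0) = -2*(√(16 + 1) - 1*0) = -2*(√17 + 0) = -2*√17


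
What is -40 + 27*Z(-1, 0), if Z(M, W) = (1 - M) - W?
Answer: 14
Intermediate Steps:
Z(M, W) = 1 - M - W
-40 + 27*Z(-1, 0) = -40 + 27*(1 - 1*(-1) - 1*0) = -40 + 27*(1 + 1 + 0) = -40 + 27*2 = -40 + 54 = 14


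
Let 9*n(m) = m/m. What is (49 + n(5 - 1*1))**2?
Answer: 195364/81 ≈ 2411.9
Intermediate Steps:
n(m) = 1/9 (n(m) = (m/m)/9 = (1/9)*1 = 1/9)
(49 + n(5 - 1*1))**2 = (49 + 1/9)**2 = (442/9)**2 = 195364/81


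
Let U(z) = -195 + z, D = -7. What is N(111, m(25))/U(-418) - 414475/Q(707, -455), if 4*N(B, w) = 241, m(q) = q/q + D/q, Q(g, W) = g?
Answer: -1016463087/1733564 ≈ -586.34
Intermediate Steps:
m(q) = 1 - 7/q (m(q) = q/q - 7/q = 1 - 7/q)
N(B, w) = 241/4 (N(B, w) = (¼)*241 = 241/4)
N(111, m(25))/U(-418) - 414475/Q(707, -455) = 241/(4*(-195 - 418)) - 414475/707 = (241/4)/(-613) - 414475*1/707 = (241/4)*(-1/613) - 414475/707 = -241/2452 - 414475/707 = -1016463087/1733564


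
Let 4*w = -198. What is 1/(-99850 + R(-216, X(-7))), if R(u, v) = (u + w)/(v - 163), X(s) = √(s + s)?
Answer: -3539025698/353365954494587 - 354*I*√14/353365954494587 ≈ -1.0015e-5 - 3.7484e-12*I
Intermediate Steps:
w = -99/2 (w = (¼)*(-198) = -99/2 ≈ -49.500)
X(s) = √2*√s (X(s) = √(2*s) = √2*√s)
R(u, v) = (-99/2 + u)/(-163 + v) (R(u, v) = (u - 99/2)/(v - 163) = (-99/2 + u)/(-163 + v))
1/(-99850 + R(-216, X(-7))) = 1/(-99850 + (-99/2 - 216)/(-163 + √2*√(-7))) = 1/(-99850 - 531/2/(-163 + √2*(I*√7))) = 1/(-99850 - 531/2/(-163 + I*√14)) = 1/(-99850 - 531/(2*(-163 + I*√14)))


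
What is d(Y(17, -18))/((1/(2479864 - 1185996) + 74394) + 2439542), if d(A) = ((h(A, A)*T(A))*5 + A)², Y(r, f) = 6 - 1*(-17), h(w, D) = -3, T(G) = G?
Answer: 134153409712/3252701344449 ≈ 0.041244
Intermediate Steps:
Y(r, f) = 23 (Y(r, f) = 6 + 17 = 23)
d(A) = 196*A² (d(A) = (-3*A*5 + A)² = (-15*A + A)² = (-14*A)² = 196*A²)
d(Y(17, -18))/((1/(2479864 - 1185996) + 74394) + 2439542) = (196*23²)/((1/(2479864 - 1185996) + 74394) + 2439542) = (196*529)/((1/1293868 + 74394) + 2439542) = 103684/((1/1293868 + 74394) + 2439542) = 103684/(96256015993/1293868 + 2439542) = 103684/(3252701344449/1293868) = 103684*(1293868/3252701344449) = 134153409712/3252701344449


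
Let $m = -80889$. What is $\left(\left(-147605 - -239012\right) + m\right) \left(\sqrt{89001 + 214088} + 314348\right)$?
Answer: $3306312264 + 10518 \sqrt{303089} \approx 3.3121 \cdot 10^{9}$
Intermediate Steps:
$\left(\left(-147605 - -239012\right) + m\right) \left(\sqrt{89001 + 214088} + 314348\right) = \left(\left(-147605 - -239012\right) - 80889\right) \left(\sqrt{89001 + 214088} + 314348\right) = \left(\left(-147605 + 239012\right) - 80889\right) \left(\sqrt{303089} + 314348\right) = \left(91407 - 80889\right) \left(314348 + \sqrt{303089}\right) = 10518 \left(314348 + \sqrt{303089}\right) = 3306312264 + 10518 \sqrt{303089}$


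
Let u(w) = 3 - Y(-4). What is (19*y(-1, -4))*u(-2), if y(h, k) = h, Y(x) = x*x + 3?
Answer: 304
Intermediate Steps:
Y(x) = 3 + x**2 (Y(x) = x**2 + 3 = 3 + x**2)
u(w) = -16 (u(w) = 3 - (3 + (-4)**2) = 3 - (3 + 16) = 3 - 1*19 = 3 - 19 = -16)
(19*y(-1, -4))*u(-2) = (19*(-1))*(-16) = -19*(-16) = 304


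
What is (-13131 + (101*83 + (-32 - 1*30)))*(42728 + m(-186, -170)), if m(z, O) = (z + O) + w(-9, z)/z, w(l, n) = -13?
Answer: -18954298025/93 ≈ -2.0381e+8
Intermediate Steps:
m(z, O) = O + z - 13/z (m(z, O) = (z + O) - 13/z = (O + z) - 13/z = O + z - 13/z)
(-13131 + (101*83 + (-32 - 1*30)))*(42728 + m(-186, -170)) = (-13131 + (101*83 + (-32 - 1*30)))*(42728 + (-170 - 186 - 13/(-186))) = (-13131 + (8383 + (-32 - 30)))*(42728 + (-170 - 186 - 13*(-1/186))) = (-13131 + (8383 - 62))*(42728 + (-170 - 186 + 13/186)) = (-13131 + 8321)*(42728 - 66203/186) = -4810*7881205/186 = -18954298025/93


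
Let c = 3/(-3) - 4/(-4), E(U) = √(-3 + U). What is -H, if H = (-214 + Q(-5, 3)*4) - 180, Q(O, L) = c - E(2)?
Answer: 394 + 4*I ≈ 394.0 + 4.0*I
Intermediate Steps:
c = 0 (c = 3*(-⅓) - 4*(-¼) = -1 + 1 = 0)
Q(O, L) = -I (Q(O, L) = 0 - √(-3 + 2) = 0 - √(-1) = 0 - I = -I)
H = -394 - 4*I (H = (-214 - I*4) - 180 = (-214 - 4*I) - 180 = -394 - 4*I ≈ -394.0 - 4.0*I)
-H = -(-394 - 4*I) = 394 + 4*I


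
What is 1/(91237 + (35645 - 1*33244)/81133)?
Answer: 81133/7402333922 ≈ 1.0960e-5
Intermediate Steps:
1/(91237 + (35645 - 1*33244)/81133) = 1/(91237 + (35645 - 33244)*(1/81133)) = 1/(91237 + 2401*(1/81133)) = 1/(91237 + 2401/81133) = 1/(7402333922/81133) = 81133/7402333922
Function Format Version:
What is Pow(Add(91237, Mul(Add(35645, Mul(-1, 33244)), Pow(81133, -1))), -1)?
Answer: Rational(81133, 7402333922) ≈ 1.0960e-5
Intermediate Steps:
Pow(Add(91237, Mul(Add(35645, Mul(-1, 33244)), Pow(81133, -1))), -1) = Pow(Add(91237, Mul(Add(35645, -33244), Rational(1, 81133))), -1) = Pow(Add(91237, Mul(2401, Rational(1, 81133))), -1) = Pow(Add(91237, Rational(2401, 81133)), -1) = Pow(Rational(7402333922, 81133), -1) = Rational(81133, 7402333922)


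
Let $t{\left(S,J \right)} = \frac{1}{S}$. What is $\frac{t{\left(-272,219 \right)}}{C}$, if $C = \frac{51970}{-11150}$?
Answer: $\frac{1115}{1413584} \approx 0.00078878$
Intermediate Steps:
$C = - \frac{5197}{1115}$ ($C = 51970 \left(- \frac{1}{11150}\right) = - \frac{5197}{1115} \approx -4.661$)
$\frac{t{\left(-272,219 \right)}}{C} = \frac{1}{\left(-272\right) \left(- \frac{5197}{1115}\right)} = \left(- \frac{1}{272}\right) \left(- \frac{1115}{5197}\right) = \frac{1115}{1413584}$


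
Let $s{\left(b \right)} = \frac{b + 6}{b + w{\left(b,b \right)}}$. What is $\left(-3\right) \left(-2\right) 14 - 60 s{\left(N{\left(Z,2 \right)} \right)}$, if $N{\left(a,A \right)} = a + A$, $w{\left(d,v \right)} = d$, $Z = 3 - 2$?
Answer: $-6$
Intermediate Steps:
$Z = 1$ ($Z = 3 - 2 = 1$)
$N{\left(a,A \right)} = A + a$
$s{\left(b \right)} = \frac{6 + b}{2 b}$ ($s{\left(b \right)} = \frac{b + 6}{b + b} = \frac{6 + b}{2 b}$)
$\left(-3\right) \left(-2\right) 14 - 60 s{\left(N{\left(Z,2 \right)} \right)} = \left(-3\right) \left(-2\right) 14 - 60 \frac{6 + \left(2 + 1\right)}{2 \left(2 + 1\right)} = 6 \cdot 14 - 60 \frac{6 + 3}{2 \cdot 3} = 84 - 60 \cdot \frac{1}{2} \cdot \frac{1}{3} \cdot 9 = 84 - 90 = -6$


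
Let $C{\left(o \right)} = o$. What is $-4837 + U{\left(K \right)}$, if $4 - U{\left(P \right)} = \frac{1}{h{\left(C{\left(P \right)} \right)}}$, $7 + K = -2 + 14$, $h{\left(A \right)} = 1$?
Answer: $-4834$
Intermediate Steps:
$K = 5$ ($K = -7 + \left(-2 + 14\right) = -7 + 12 = 5$)
$U{\left(P \right)} = 3$ ($U{\left(P \right)} = 4 - 1^{-1} = 4 - 1 = 3$)
$-4837 + U{\left(K \right)} = -4837 + 3 = -4834$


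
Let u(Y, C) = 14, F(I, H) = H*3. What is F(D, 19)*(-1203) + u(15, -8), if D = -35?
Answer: -68557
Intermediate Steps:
F(I, H) = 3*H
F(D, 19)*(-1203) + u(15, -8) = (3*19)*(-1203) + 14 = 57*(-1203) + 14 = -68571 + 14 = -68557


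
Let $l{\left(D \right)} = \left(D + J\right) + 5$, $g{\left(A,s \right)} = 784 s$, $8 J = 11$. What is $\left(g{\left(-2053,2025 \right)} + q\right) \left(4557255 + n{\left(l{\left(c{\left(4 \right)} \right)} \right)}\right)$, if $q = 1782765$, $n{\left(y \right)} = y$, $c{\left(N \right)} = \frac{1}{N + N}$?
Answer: $\frac{30719269310895}{2} \approx 1.536 \cdot 10^{13}$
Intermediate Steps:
$c{\left(N \right)} = \frac{1}{2 N}$
$J = \frac{11}{8}$ ($J = \frac{1}{8} \cdot 11 = \frac{11}{8} \approx 1.375$)
$l{\left(D \right)} = \frac{51}{8} + D$ ($l{\left(D \right)} = \left(D + \frac{11}{8}\right) + 5 = \left(\frac{11}{8} + D\right) + 5 = \frac{51}{8} + D$)
$\left(g{\left(-2053,2025 \right)} + q\right) \left(4557255 + n{\left(l{\left(c{\left(4 \right)} \right)} \right)}\right) = \left(784 \cdot 2025 + 1782765\right) \left(4557255 + \left(\frac{51}{8} + \frac{1}{2 \cdot 4}\right)\right) = \left(1587600 + 1782765\right) \left(4557255 + \left(\frac{51}{8} + \frac{1}{2} \cdot \frac{1}{4}\right)\right) = 3370365 \left(4557255 + \left(\frac{51}{8} + \frac{1}{8}\right)\right) = 3370365 \left(4557255 + \frac{13}{2}\right) = 3370365 \cdot \frac{9114523}{2} = \frac{30719269310895}{2}$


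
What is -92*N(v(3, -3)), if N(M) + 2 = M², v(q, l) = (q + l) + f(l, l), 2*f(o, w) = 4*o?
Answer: -3128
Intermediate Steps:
f(o, w) = 2*o (f(o, w) = (4*o)/2 = 2*o)
v(q, l) = q + 3*l (v(q, l) = (q + l) + 2*l = (l + q) + 2*l = q + 3*l)
N(M) = -2 + M²
-92*N(v(3, -3)) = -92*(-2 + (3 + 3*(-3))²) = -92*(-2 + (3 - 9)²) = -92*(-2 + (-6)²) = -92*(-2 + 36) = -92*34 = -3128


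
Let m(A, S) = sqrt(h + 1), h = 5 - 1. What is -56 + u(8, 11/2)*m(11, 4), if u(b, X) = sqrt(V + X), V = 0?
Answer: -56 + sqrt(110)/2 ≈ -50.756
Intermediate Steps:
h = 4
m(A, S) = sqrt(5) (m(A, S) = sqrt(4 + 1) = sqrt(5))
u(b, X) = sqrt(X) (u(b, X) = sqrt(0 + X) = sqrt(X))
-56 + u(8, 11/2)*m(11, 4) = -56 + sqrt(11/2)*sqrt(5) = -56 + (sqrt(22)/2)*sqrt(5) = -56 + sqrt(110)/2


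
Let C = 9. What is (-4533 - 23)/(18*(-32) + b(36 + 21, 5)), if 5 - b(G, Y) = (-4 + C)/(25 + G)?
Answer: 373592/46827 ≈ 7.9781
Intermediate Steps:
b(G, Y) = 5 - 5/(25 + G) (b(G, Y) = 5 - (-4 + 9)/(25 + G) = 5 - 5/(25 + G))
(-4533 - 23)/(18*(-32) + b(36 + 21, 5)) = (-4533 - 23)/(18*(-32) + 5*(24 + (36 + 21))/(25 + (36 + 21))) = -4556/(-576 + 5*(24 + 57)/(25 + 57)) = -4556/(-576 + 5*81/82) = -4556/(-576 + 5*(1/82)*81) = -4556/(-576 + 405/82) = -4556/(-46827/82) = -4556*(-82/46827) = 373592/46827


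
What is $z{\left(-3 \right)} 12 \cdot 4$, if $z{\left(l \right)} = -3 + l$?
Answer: $-288$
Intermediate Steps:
$z{\left(-3 \right)} 12 \cdot 4 = \left(-3 - 3\right) 12 \cdot 4 = \left(-6\right) 12 \cdot 4 = \left(-72\right) 4 = -288$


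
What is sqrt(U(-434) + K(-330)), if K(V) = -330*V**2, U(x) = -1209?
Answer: I*sqrt(35938209) ≈ 5994.9*I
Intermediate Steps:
sqrt(U(-434) + K(-330)) = sqrt(-1209 - 330*(-330)**2) = sqrt(-1209 - 330*108900) = sqrt(-1209 - 35937000) = sqrt(-35938209) = I*sqrt(35938209)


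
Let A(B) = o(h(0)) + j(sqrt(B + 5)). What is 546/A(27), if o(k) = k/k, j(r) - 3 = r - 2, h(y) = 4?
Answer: -39 + 78*sqrt(2) ≈ 71.309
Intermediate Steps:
j(r) = 1 + r (j(r) = 3 + (r - 2) = 3 + (-2 + r) = 1 + r)
o(k) = 1
A(B) = 2 + sqrt(5 + B) (A(B) = 1 + (1 + sqrt(B + 5)) = 1 + (1 + sqrt(5 + B)) = 2 + sqrt(5 + B))
546/A(27) = 546/(2 + sqrt(5 + 27)) = 546/(2 + sqrt(32)) = 546/(2 + 4*sqrt(2))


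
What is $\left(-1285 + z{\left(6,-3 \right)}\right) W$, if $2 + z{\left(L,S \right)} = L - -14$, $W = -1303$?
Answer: $1650901$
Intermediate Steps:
$z{\left(L,S \right)} = 12 + L$ ($z{\left(L,S \right)} = -2 + \left(L - -14\right) = -2 + \left(L + 14\right) = -2 + \left(14 + L\right) = 12 + L$)
$\left(-1285 + z{\left(6,-3 \right)}\right) W = \left(-1285 + \left(12 + 6\right)\right) \left(-1303\right) = \left(-1285 + 18\right) \left(-1303\right) = \left(-1267\right) \left(-1303\right) = 1650901$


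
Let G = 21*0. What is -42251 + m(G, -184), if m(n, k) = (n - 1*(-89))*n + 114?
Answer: -42137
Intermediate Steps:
G = 0
m(n, k) = 114 + n*(89 + n) (m(n, k) = (n + 89)*n + 114 = (89 + n)*n + 114 = n*(89 + n) + 114 = 114 + n*(89 + n))
-42251 + m(G, -184) = -42251 + (114 + 0² + 89*0) = -42251 + (114 + 0 + 0) = -42251 + 114 = -42137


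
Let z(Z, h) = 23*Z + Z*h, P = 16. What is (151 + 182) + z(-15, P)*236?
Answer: -137727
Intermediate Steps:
(151 + 182) + z(-15, P)*236 = (151 + 182) - 15*(23 + 16)*236 = 333 - 15*39*236 = 333 - 585*236 = 333 - 138060 = -137727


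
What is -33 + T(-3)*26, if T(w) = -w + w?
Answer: -33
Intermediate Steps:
T(w) = 0
-33 + T(-3)*26 = -33 + 0*26 = -33 + 0 = -33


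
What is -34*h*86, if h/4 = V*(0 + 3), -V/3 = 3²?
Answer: 947376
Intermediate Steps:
V = -27 (V = -3*3² = -3*9 = -27)
h = -324 (h = 4*(-27*(0 + 3)) = 4*(-27*3) = 4*(-81) = -324)
-34*h*86 = -34*(-324)*86 = 11016*86 = 947376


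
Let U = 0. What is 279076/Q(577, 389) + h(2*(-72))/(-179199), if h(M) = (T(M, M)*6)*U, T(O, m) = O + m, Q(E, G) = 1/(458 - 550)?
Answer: -25674992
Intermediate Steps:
Q(E, G) = -1/92 (Q(E, G) = 1/(-92) = -1/92)
h(M) = 0 (h(M) = ((M + M)*6)*0 = ((2*M)*6)*0 = (12*M)*0 = 0)
279076/Q(577, 389) + h(2*(-72))/(-179199) = 279076/(-1/92) + 0/(-179199) = 279076*(-92) + 0*(-1/179199) = -25674992 + 0 = -25674992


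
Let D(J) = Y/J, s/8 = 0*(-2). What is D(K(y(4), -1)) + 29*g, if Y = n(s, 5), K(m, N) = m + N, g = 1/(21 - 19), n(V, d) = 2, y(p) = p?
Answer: 91/6 ≈ 15.167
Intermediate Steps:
s = 0 (s = 8*(0*(-2)) = 8*0 = 0)
g = 1/2 ≈ 0.50000
K(m, N) = N + m
Y = 2
D(J) = 2/J
D(K(y(4), -1)) + 29*g = 2/(-1 + 4) + 29*(1/2) = 2/3 + 29/2 = 91/6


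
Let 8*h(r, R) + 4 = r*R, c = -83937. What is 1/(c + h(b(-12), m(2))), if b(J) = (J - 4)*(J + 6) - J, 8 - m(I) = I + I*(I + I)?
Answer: -2/167929 ≈ -1.1910e-5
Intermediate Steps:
m(I) = 8 - I - 2*I² (m(I) = 8 - (I + I*(I + I)) = 8 - (I + I*(2*I)) = 8 - (I + 2*I²) = 8 + (-I - 2*I²) = 8 - I - 2*I²)
b(J) = -J + (-4 + J)*(6 + J) (b(J) = (-4 + J)*(6 + J) - J = -J + (-4 + J)*(6 + J))
h(r, R) = -½ + R*r/8 (h(r, R) = -½ + (r*R)/8 = -½ + (R*r)/8 = -½ + R*r/8)
1/(c + h(b(-12), m(2))) = 1/(-83937 + (-½ + (8 - 1*2 - 2*2²)*(-24 - 12 + (-12)²)/8)) = 1/(-83937 + (-½ + (8 - 2 - 2*4)*(-24 - 12 + 144)/8)) = 1/(-83937 + (-½ + (⅛)*(8 - 2 - 8)*108)) = 1/(-83937 + (-½ + (⅛)*(-2)*108)) = 1/(-83937 + (-½ - 27)) = 1/(-83937 - 55/2) = 1/(-167929/2) = -2/167929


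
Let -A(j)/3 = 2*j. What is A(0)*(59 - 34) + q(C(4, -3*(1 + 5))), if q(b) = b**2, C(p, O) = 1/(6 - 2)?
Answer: 1/16 ≈ 0.062500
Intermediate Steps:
A(j) = -6*j
C(p, O) = 1/4
A(0)*(59 - 34) + q(C(4, -3*(1 + 5))) = (-6*0)*(59 - 34) + (1/4)**2 = 0*25 + 1/16 = 0 + 1/16 = 1/16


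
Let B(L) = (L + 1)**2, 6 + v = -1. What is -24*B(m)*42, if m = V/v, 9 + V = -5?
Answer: -9072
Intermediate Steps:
v = -7 (v = -6 - 1 = -7)
V = -14 (V = -9 - 5 = -14)
m = 2 (m = -14/(-7) = -14*(-1/7) = 2)
B(L) = (1 + L)**2
-24*B(m)*42 = -24*(1 + 2)**2*42 = -24*3**2*42 = -24*9*42 = -216*42 = -9072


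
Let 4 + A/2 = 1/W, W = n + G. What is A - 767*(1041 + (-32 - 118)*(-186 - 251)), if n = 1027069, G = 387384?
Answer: -72243618383163/1414453 ≈ -5.1075e+7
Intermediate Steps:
W = 1414453 (W = 1027069 + 387384 = 1414453)
A = -11315622/1414453 (A = -8 + 2/1414453 = -11315622/1414453 ≈ -8.0000)
A - 767*(1041 + (-32 - 118)*(-186 - 251)) = -11315622/1414453 - 767*(1041 + (-32 - 118)*(-186 - 251)) = -11315622/1414453 - 767*(1041 - 150*(-437)) = -11315622/1414453 - 767*(1041 + 65550) = -11315622/1414453 - 767*66591 = -11315622/1414453 - 51075297 = -72243618383163/1414453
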